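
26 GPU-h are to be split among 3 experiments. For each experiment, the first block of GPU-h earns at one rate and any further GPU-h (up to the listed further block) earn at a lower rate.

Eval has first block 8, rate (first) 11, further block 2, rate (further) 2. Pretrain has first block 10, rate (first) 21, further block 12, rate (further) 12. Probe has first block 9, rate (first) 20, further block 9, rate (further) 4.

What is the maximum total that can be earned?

474

Order all 6 blocks by rate: Pretrain/tier1 21 > Probe/tier1 20 > Pretrain/tier2 12 > Eval/tier1 11 > Probe/tier2 4 > Eval/tier2 2.
Fill Pretrain tier1 block (10 at 21) → 16 left.
Probe tier1 at 20: fill all 9 → 7 left.
7 remain; put them into Pretrain tier2 at 12.
Total = 21×10 + 20×9 + 12×7 = 474.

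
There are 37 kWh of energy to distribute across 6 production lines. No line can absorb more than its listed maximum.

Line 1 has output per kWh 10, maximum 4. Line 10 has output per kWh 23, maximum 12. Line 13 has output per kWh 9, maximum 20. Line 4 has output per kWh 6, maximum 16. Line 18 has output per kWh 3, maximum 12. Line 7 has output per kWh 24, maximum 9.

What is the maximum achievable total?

640

Highest output per kWh first: Line 7 24 > Line 10 23 > Line 1 10 > Line 13 9 > Line 4 6 > Line 18 3.
Line 7: +9 to 9 (cap) — 28 left.
Give Line 10 12 to hit its cap of 12 — 16 left.
Line 1: +4 to 4 (cap) — 12 left.
Line 13: +12 (room for 20) → 12. Pool exhausted.
Total = 10×4 + 23×12 + 9×12 + 24×9 = 640.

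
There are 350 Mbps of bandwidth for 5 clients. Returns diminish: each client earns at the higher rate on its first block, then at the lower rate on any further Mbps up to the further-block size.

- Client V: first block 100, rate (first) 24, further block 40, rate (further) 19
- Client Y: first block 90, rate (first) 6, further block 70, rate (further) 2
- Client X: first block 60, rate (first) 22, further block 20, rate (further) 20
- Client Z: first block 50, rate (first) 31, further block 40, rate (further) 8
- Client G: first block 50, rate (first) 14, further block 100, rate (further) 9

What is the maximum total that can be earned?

7400

Treat each block as its own option and order by rate: Client Z/first 31 > Client V/first 24 > Client X/first 22 > Client X/second 20 > Client V/second 19 > Client G/first 14 > Client G/second 9 > Client Z/second 8 > Client Y/first 6 > Client Y/second 2.
Client Z first at 31: fill all 50 — 300 left.
Fill Client V first block (100 at 24) — 200 left.
Client X/first (22): +60 — 140 left.
Client X second at 20: fill all 20 — 120 left.
Fill Client V second block (40 at 19) — 80 left.
Client G/first (14): +50 — 30 left.
30 remain; put them into Client G second at 9.
Total = 31×50 + 24×100 + 22×60 + 20×20 + 19×40 + 14×50 + 9×30 = 7400.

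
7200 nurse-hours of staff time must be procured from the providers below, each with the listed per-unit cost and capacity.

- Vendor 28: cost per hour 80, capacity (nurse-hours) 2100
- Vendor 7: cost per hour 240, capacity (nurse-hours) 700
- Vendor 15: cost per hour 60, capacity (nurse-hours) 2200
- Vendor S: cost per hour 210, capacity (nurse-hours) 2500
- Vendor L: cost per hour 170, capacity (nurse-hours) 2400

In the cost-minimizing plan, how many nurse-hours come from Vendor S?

500

Cheapest first:
Take 2200 from Vendor 15 at 60 ; need 5000 more.
Vendor 28 (80): use full 2100 ; 2900 nurse-hours to go.
Vendor L (170): use full 2400 ; 500 nurse-hours to go.
Vendor S at 210: take 500 of its 2500 ; requirement met.
Vendor 7: unused.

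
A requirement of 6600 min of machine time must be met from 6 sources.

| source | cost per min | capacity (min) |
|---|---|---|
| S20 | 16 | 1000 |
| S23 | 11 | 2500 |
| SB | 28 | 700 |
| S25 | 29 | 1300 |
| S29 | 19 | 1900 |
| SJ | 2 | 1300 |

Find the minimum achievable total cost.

80300

Use sources in increasing cost order.
SJ (2): use full 1300 — 5300 min to go.
S23 (11): use full 2500 — 2800 min to go.
S20 (16): use full 1000 — 1800 min to go.
S29 at 19: take 1800 of its 1900 — requirement met.
SB, S25: unused.
Cost = 1300×2 + 2500×11 + 1000×16 + 1800×19 = 80300.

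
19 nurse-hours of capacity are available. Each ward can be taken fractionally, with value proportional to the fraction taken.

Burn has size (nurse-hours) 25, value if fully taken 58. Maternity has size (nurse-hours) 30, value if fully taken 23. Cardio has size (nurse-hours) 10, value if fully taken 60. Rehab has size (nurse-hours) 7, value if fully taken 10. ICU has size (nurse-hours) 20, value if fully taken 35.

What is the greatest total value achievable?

80.88

Sort by value density: Cardio 60/10≈6, Burn 58/25≈2.32, ICU 35/20≈1.75, Rehab 10/7≈1.43, Maternity 23/30≈0.767.
Take all of Cardio (10 nurse-hours, value 60) → 9 nurse-hours left.
Only 9 nurse-hours remain; take 9/25 of Burn for value 58×9/25 = 20.88.
Total value = 80.88.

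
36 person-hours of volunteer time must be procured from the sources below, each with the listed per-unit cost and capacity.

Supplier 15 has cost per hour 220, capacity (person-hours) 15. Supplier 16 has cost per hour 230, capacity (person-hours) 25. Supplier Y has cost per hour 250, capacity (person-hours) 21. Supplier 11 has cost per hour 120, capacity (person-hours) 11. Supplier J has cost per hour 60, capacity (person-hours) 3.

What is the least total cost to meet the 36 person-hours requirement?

6410

Fill from the cheapest source first.
Take 3 from Supplier J at 60 — need 33 more.
Supplier 11 at 120: take all 11 person-hours — 22 still needed.
Supplier 15 at 220: take all 15 person-hours — 7 still needed.
Take 7 from Supplier 16 at 230 to finish.
Supplier Y: unused.
Cost = 3×60 + 11×120 + 15×220 + 7×230 = 6410.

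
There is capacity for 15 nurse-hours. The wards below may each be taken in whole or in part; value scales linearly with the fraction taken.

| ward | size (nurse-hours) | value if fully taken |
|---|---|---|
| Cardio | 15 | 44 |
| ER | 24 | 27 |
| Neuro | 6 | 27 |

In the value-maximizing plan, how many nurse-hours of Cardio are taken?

9

Rank by value-to-size ratio: Neuro 27/6≈4.5, Cardio 44/15≈2.93, ER 27/24≈1.12.
Neuro: take in full, 6 nurse-hours for value 27 — 9 left.
9 nurse-hours left: a 9/15 share of Cardio gives 44×9/15 = 26.4.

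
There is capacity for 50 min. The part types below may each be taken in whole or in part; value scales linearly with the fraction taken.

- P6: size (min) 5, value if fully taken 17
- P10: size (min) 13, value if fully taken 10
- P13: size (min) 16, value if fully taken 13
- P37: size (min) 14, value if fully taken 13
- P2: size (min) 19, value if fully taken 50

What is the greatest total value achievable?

Best value per unit of size first: P6 17/5≈3.4, P2 50/19≈2.63, P37 13/14≈0.929, P13 13/16≈0.812, P10 10/13≈0.769.
Take all of P6 (5 min, value 17) ; 45 min left.
P2: take in full, 19 min for value 50 ; 26 left.
All 14 min of P37 fit (value 13) ; 12 remain.
Only 12 min remain; take 12/16 of P13 for value 13×12/16 = 9.75.
Total value = 89.75.

89.75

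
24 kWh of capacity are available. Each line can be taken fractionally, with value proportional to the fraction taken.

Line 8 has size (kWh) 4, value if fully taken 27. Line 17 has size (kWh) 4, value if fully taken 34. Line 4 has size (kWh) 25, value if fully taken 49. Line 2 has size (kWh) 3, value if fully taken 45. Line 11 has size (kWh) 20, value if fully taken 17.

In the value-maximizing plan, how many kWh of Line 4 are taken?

Rank by value-to-size ratio: Line 2 45/3≈15, Line 17 34/4≈8.5, Line 8 27/4≈6.75, Line 4 49/25≈1.96, Line 11 17/20≈0.85.
Take all of Line 2 (3 kWh, value 45) — 21 kWh left.
Take all of Line 17 (4 kWh, value 34) — 17 kWh left.
Take all of Line 8 (4 kWh, value 27) — 13 kWh left.
13 kWh left: a 13/25 share of Line 4 gives 49×13/25 = 25.48.

13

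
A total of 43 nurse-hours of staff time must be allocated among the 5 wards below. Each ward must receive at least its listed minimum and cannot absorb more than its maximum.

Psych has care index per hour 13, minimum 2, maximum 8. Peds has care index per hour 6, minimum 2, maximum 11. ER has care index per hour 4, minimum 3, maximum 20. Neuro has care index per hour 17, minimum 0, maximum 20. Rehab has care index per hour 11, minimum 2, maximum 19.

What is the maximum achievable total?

578

Meeting every minimum uses 2+2+3+0+2 = 9 nurse-hours, leaving 34.
Order the wards by care index per hour: Neuro 17 > Psych 13 > Rehab 11 > Peds 6 > ER 4.
Neuro: +20 to 20 (cap) ; 14 left.
Psych takes 6 more to reach its cap of 8 ; 8 left.
Rehab has room for 17 more but only 8 remain, so it gets 10.
Total = 13×8 + 6×2 + 4×3 + 17×20 + 11×10 = 578.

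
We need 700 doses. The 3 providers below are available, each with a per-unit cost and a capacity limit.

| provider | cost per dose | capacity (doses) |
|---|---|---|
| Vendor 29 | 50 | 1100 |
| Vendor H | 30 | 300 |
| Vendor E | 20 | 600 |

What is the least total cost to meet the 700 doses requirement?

15000

Use providers in increasing cost order.
Vendor E (20): use full 600 ; 100 doses to go.
Vendor H (30): take the remaining 100 ; done.
Vendor 29: unused.
Cost = 600×20 + 100×30 = 15000.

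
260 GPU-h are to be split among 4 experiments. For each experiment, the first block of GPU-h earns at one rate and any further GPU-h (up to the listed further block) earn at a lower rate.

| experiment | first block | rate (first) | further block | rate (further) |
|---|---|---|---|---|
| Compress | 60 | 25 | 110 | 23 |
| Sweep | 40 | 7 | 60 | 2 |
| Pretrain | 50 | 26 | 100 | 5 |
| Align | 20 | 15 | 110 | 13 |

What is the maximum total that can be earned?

Order all 8 blocks by rate: Pretrain/T1 26 > Compress/T1 25 > Compress/T2 23 > Align/T1 15 > Align/T2 13 > Sweep/T1 7 > Pretrain/T2 5 > Sweep/T2 2.
Pretrain/T1 (26): +50 ; 210 left.
Compress T1 at 25: fill all 60 ; 150 left.
Compress/T2 (23): +110 ; 40 left.
Align T1 at 15: fill all 20 ; 20 left.
20 remain; put them into Align T2 at 13.
Total = 26×50 + 25×60 + 23×110 + 15×20 + 13×20 = 5890.

5890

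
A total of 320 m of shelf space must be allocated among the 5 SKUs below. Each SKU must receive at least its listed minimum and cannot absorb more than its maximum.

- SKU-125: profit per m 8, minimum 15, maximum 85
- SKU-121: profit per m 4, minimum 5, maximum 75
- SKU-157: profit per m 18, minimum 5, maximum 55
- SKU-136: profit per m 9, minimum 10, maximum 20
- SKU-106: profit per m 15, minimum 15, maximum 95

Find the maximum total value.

Meeting every minimum uses 15+5+5+10+15 = 50 m, leaving 270.
Order the SKUs by profit per m: SKU-157 18 > SKU-106 15 > SKU-136 9 > SKU-125 8 > SKU-121 4.
SKU-157 takes 50 more to reach its cap of 55 → 220 left.
SKU-106: +80 to 95 (cap) → 140 left.
SKU-136: +10 to 20 (cap) → 130 left.
Give SKU-125 70 more to hit its cap of 85 → 60 left.
Only 60 left; SKU-121 takes them to reach 65.
Total = 8×85 + 4×65 + 18×55 + 9×20 + 15×95 = 3535.

3535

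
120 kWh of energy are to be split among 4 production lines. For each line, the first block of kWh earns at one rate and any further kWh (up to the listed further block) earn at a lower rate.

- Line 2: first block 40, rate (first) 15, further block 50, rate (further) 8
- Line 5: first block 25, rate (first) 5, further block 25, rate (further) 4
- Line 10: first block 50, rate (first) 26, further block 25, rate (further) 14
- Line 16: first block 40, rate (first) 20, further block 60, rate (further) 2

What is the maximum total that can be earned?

Treat each block as its own option and order by rate: Line 10/first 26 > Line 16/first 20 > Line 2/first 15 > Line 10/second 14 > Line 2/second 8 > Line 5/first 5 > Line 5/second 4 > Line 16/second 2.
Fill Line 10 first block (50 at 26) → 70 left.
Fill Line 16 first block (40 at 20) → 30 left.
30 remain; put them into Line 2 first at 15.
Total = 26×50 + 20×40 + 15×30 = 2550.

2550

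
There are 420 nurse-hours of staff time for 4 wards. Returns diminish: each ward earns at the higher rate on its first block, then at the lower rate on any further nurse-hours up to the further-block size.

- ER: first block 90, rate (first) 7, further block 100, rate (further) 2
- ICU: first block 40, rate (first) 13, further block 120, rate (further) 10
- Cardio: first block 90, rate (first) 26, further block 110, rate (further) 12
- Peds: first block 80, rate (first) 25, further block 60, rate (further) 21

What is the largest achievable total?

Order all 8 blocks by rate: Cardio/T1 26 > Peds/T1 25 > Peds/T2 21 > ICU/T1 13 > Cardio/T2 12 > ICU/T2 10 > ER/T1 7 > ER/T2 2.
Cardio/T1 (26): +90 — 330 left.
Fill Peds T1 block (80 at 25) — 250 left.
Peds/T2 (21): +60 — 190 left.
ICU T1 at 13: fill all 40 — 150 left.
Cardio/T2 (12): +110 — 40 left.
ICU T2 at 10: only 40 left, fill 40.
Total = 26×90 + 25×80 + 21×60 + 13×40 + 12×110 + 10×40 = 7840.

7840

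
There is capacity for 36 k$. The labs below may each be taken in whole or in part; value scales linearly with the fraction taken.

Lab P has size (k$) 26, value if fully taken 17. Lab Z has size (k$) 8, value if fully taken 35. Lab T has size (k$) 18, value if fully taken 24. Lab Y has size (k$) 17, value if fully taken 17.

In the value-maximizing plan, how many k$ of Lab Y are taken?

10

Rank by value-to-size ratio: Lab Z 35/8≈4.38, Lab T 24/18≈1.33, Lab Y 17/17≈1, Lab P 17/26≈0.654.
Take all of Lab Z (8 k$, value 35) ; 28 k$ left.
All 18 k$ of Lab T fit (value 24) ; 10 remain.
Only 10 k$ remain; take 10/17 of Lab Y for value 17×10/17 = 10.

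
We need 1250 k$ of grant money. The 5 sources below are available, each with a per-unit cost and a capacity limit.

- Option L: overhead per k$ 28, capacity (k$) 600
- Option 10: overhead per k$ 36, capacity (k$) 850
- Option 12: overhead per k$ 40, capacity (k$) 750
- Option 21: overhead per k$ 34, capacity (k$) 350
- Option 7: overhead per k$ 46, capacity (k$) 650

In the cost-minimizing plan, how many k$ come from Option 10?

Cheapest first:
Option L at 28: take all 600 k$ ; 650 still needed.
Take 350 from Option 21 at 34 ; need 300 more.
Take 300 from Option 10 at 36 to finish.
Option 12, Option 7: unused.

300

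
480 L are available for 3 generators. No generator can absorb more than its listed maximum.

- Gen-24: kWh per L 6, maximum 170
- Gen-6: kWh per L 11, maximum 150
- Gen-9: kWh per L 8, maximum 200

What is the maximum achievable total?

4030

Rank by kWh per L: Gen-6 11 > Gen-9 8 > Gen-24 6.
Gen-6 takes 150 to reach its cap of 150 ; 330 left.
Gen-9: +200 to 200 (cap) ; 130 left.
Only 130 left; Gen-24 takes them to reach 130.
Total = 6×130 + 11×150 + 8×200 = 4030.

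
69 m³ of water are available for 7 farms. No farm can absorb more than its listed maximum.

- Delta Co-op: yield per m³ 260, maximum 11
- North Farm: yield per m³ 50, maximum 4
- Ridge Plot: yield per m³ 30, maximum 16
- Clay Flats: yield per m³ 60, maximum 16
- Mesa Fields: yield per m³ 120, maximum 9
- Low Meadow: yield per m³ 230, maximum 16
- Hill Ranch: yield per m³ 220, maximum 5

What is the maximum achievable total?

10120

Order the farms by yield per m³: Delta Co-op 260 > Low Meadow 230 > Hill Ranch 220 > Mesa Fields 120 > Clay Flats 60 > North Farm 50 > Ridge Plot 30.
Delta Co-op: +11 to 11 (cap) → 58 left.
Low Meadow: +16 to 16 (cap) → 42 left.
Hill Ranch takes 5 to reach its cap of 5 → 37 left.
Mesa Fields takes 9 to reach its cap of 9 → 28 left.
Give Clay Flats 16 to hit its cap of 16 → 12 left.
Give North Farm 4 to hit its cap of 4 → 8 left.
Ridge Plot: +8 (room for 16) → 8. Pool exhausted.
Total = 260×11 + 50×4 + 30×8 + 60×16 + 120×9 + 230×16 + 220×5 = 10120.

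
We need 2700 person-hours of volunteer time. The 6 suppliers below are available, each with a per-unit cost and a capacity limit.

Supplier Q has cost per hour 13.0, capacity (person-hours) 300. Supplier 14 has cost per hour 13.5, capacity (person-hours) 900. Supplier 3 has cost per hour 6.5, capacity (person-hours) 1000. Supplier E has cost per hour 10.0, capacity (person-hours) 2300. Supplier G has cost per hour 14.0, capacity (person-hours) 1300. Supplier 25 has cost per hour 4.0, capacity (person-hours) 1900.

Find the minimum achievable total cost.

12800

Fill from the cheapest supplier first.
Supplier 25 (4.0): use full 1900 ; 800 person-hours to go.
Take 800 from Supplier 3 at 6.5 to finish.
Supplier E, Supplier Q, Supplier 14, Supplier G: unused.
Cost = 1900×4.0 + 800×6.5 = 12800.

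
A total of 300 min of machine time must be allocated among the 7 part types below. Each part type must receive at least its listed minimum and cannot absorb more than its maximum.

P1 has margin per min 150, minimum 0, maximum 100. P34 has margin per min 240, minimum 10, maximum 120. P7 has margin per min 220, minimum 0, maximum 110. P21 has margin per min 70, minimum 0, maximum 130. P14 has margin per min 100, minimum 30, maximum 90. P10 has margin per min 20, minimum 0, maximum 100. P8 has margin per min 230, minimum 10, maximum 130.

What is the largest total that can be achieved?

Meeting every minimum uses 0+10+0+0+30+0+10 = 50 min, leaving 250.
Highest margin per min first: P34 240 > P8 230 > P7 220 > P1 150 > P14 100 > P21 70 > P10 20.
P34: +110 to 120 (cap) — 140 left.
P8: +120 to 130 (cap) — 20 left.
P7 has room for 110 more but only 20 remain, so it gets 20.
Total = 240×120 + 220×20 + 100×30 + 230×130 = 66100.

66100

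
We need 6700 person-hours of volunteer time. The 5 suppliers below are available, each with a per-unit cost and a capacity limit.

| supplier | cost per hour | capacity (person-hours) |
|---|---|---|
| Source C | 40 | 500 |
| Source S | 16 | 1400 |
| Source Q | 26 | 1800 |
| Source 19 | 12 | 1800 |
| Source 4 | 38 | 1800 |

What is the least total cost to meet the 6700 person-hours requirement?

155400

Cheapest first:
Source 19 at 12: take all 1800 person-hours ; 4900 still needed.
Take 1400 from Source S at 16 ; need 3500 more.
Source Q (26): use full 1800 ; 1700 person-hours to go.
Source 4 (38): take the remaining 1700 ; done.
Source C: unused.
Cost = 1800×12 + 1400×16 + 1800×26 + 1700×38 = 155400.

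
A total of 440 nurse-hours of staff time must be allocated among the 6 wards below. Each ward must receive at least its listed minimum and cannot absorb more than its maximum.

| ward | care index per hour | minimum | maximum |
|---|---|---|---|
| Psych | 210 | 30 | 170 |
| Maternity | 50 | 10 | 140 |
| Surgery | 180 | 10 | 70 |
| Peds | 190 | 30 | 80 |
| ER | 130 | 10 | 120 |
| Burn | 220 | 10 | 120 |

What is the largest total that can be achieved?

88100

Meeting every minimum uses 30+10+10+30+10+10 = 100 nurse-hours, leaving 340.
Order the wards by care index per hour: Burn 220 > Psych 210 > Peds 190 > Surgery 180 > ER 130 > Maternity 50.
Burn takes 110 more to reach its cap of 120 — 230 left.
Give Psych 140 more to hit its cap of 170 — 90 left.
Peds takes 50 more to reach its cap of 80 — 40 left.
Only 40 left; Surgery takes them to reach 50.
Total = 210×170 + 50×10 + 180×50 + 190×80 + 130×10 + 220×120 = 88100.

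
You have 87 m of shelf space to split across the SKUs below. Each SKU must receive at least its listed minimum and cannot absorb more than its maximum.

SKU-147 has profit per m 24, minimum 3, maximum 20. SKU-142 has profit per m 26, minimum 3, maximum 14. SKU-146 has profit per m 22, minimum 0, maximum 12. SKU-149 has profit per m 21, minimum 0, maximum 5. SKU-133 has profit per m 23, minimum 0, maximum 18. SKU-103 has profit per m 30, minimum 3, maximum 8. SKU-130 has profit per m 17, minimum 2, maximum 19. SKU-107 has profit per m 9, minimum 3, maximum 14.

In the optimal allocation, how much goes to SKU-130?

7

Meeting every minimum uses 3+3+0+0+0+3+2+3 = 14 m, leaving 73.
Highest profit per m first: SKU-103 30 > SKU-142 26 > SKU-147 24 > SKU-133 23 > SKU-146 22 > SKU-149 21 > SKU-130 17 > SKU-107 9.
SKU-103 takes 5 more to reach its cap of 8 — 68 left.
SKU-142: +11 to 14 (cap) — 57 left.
SKU-147 takes 17 more to reach its cap of 20 — 40 left.
SKU-133: +18 to 18 (cap) — 22 left.
Give SKU-146 12 more to hit its cap of 12 — 10 left.
Give SKU-149 5 more to hit its cap of 5 — 5 left.
SKU-130 has room for 17 more but only 5 remain, so it gets 7.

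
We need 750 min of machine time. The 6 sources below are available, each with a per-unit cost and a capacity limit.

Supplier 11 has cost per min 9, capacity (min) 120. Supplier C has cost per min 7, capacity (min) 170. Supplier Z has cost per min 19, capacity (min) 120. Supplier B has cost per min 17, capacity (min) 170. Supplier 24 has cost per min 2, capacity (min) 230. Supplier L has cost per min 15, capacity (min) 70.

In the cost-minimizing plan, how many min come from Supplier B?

160

Cheapest first:
Supplier 24 (2): use full 230 → 520 min to go.
Take 170 from Supplier C at 7 → need 350 more.
Take 120 from Supplier 11 at 9 → need 230 more.
Supplier L at 15: take all 70 min → 160 still needed.
Take 160 from Supplier B at 17 to finish.
Supplier Z: unused.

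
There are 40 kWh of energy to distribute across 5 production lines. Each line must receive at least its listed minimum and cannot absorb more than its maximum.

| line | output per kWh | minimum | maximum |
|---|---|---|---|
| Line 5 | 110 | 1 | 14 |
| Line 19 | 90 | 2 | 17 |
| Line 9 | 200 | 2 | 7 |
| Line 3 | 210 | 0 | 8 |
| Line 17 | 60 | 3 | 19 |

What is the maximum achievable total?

5520

Meeting every minimum uses 1+2+2+0+3 = 8 kWh, leaving 32.
Highest output per kWh first: Line 3 210 > Line 9 200 > Line 5 110 > Line 19 90 > Line 17 60.
Line 3 takes 8 more to reach its cap of 8 ; 24 left.
Line 9: +5 to 7 (cap) ; 19 left.
Line 5 takes 13 more to reach its cap of 14 ; 6 left.
Line 19: +6 (room for 15) → 8. Pool exhausted.
Total = 110×14 + 90×8 + 200×7 + 210×8 + 60×3 = 5520.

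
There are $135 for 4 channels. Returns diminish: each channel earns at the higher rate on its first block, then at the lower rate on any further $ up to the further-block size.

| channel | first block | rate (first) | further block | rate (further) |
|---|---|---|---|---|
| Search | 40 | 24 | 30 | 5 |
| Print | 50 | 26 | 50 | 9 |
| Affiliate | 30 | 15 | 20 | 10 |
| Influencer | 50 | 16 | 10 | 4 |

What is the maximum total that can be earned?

2980

Treat each block as its own option and order by rate: Print/tier1 26 > Search/tier1 24 > Influencer/tier1 16 > Affiliate/tier1 15 > Affiliate/tier2 10 > Print/tier2 9 > Search/tier2 5 > Influencer/tier2 4.
Print/tier1 (26): +50 — 85 left.
Search/tier1 (24): +40 — 45 left.
Influencer/tier1: +45 of 50 at 16; pool empty.
Total = 26×50 + 24×40 + 16×45 = 2980.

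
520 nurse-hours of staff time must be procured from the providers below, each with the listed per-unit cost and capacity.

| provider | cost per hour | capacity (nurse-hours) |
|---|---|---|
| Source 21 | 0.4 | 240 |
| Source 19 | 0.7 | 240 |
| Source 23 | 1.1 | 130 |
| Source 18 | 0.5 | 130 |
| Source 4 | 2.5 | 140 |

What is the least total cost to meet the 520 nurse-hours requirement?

266

Use providers in increasing cost order.
Take 240 from Source 21 at 0.4 → need 280 more.
Take 130 from Source 18 at 0.5 → need 150 more.
Source 19 at 0.7: take 150 of its 240 → requirement met.
Source 23, Source 4: unused.
Cost = 240×0.4 + 130×0.5 + 150×0.7 = 266.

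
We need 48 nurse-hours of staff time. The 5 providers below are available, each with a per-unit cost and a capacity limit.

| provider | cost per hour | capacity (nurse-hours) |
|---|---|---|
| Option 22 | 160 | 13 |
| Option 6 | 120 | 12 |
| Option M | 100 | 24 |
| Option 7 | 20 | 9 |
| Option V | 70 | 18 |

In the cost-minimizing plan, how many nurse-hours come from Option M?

Use providers in increasing cost order.
Option 7 at 20: take all 9 nurse-hours ; 39 still needed.
Option V (70): use full 18 ; 21 nurse-hours to go.
Take 21 from Option M at 100 to finish.
Option 6, Option 22: unused.

21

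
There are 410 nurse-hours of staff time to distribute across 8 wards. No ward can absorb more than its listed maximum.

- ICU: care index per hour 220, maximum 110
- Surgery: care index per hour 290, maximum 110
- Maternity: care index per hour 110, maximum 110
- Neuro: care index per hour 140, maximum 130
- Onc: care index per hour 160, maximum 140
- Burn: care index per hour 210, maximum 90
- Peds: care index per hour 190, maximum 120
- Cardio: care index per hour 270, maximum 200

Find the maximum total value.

107900

Order the wards by care index per hour: Surgery 290 > Cardio 270 > ICU 220 > Burn 210 > Peds 190 > Onc 160 > Neuro 140 > Maternity 110.
Surgery: +110 to 110 (cap) → 300 left.
Cardio takes 200 to reach its cap of 200 → 100 left.
ICU: +100 (room for 110) → 100. Pool exhausted.
Total = 220×100 + 290×110 + 270×200 = 107900.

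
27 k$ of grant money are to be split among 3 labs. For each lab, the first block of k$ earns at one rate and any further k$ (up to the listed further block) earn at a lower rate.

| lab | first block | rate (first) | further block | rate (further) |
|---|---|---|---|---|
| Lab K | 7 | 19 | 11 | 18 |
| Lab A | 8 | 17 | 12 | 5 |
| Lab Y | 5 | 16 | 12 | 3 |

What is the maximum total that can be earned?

Order all 6 blocks by rate: Lab K/first 19 > Lab K/second 18 > Lab A/first 17 > Lab Y/first 16 > Lab A/second 5 > Lab Y/second 3.
Fill Lab K first block (7 at 19) ; 20 left.
Lab K second at 18: fill all 11 ; 9 left.
Lab A first at 17: fill all 8 ; 1 left.
1 remain; put them into Lab Y first at 16.
Total = 19×7 + 18×11 + 17×8 + 16×1 = 483.

483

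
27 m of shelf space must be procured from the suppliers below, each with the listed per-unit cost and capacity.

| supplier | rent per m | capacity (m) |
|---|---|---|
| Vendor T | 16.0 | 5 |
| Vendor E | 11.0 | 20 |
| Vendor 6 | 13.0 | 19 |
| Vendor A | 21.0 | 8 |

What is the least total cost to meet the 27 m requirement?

311

Use suppliers in increasing cost order.
Vendor E (11.0): use full 20 — 7 m to go.
Take 7 from Vendor 6 at 13.0 to finish.
Vendor T, Vendor A: unused.
Cost = 20×11.0 + 7×13.0 = 311.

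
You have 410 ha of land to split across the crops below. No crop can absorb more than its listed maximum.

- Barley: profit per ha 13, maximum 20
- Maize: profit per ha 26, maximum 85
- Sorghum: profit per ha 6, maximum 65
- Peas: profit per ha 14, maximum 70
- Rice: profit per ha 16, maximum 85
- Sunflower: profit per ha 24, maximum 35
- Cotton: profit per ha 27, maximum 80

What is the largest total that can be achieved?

8020

Rank by profit per ha: Cotton 27 > Maize 26 > Sunflower 24 > Rice 16 > Peas 14 > Barley 13 > Sorghum 6.
Cotton takes 80 to reach its cap of 80 → 330 left.
Give Maize 85 to hit its cap of 85 → 245 left.
Give Sunflower 35 to hit its cap of 35 → 210 left.
Give Rice 85 to hit its cap of 85 → 125 left.
Peas takes 70 to reach its cap of 70 → 55 left.
Barley: +20 to 20 (cap) → 35 left.
Sorghum: +35 (room for 65) → 35. Pool exhausted.
Total = 13×20 + 26×85 + 6×35 + 14×70 + 16×85 + 24×35 + 27×80 = 8020.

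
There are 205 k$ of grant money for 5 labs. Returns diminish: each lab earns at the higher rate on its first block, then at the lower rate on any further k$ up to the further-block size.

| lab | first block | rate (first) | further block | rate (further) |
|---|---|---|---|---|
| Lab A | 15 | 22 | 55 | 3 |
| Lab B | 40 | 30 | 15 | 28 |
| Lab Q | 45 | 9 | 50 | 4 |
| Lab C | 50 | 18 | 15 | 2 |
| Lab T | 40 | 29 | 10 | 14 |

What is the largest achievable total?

Treat each block as its own option and order by rate: Lab B/T1 30 > Lab T/T1 29 > Lab B/T2 28 > Lab A/T1 22 > Lab C/T1 18 > Lab T/T2 14 > Lab Q/T1 9 > Lab Q/T2 4 > Lab A/T2 3 > Lab C/T2 2.
Fill Lab B T1 block (40 at 30) ; 165 left.
Lab T/T1 (29): +40 ; 125 left.
Fill Lab B T2 block (15 at 28) ; 110 left.
Lab A/T1 (22): +15 ; 95 left.
Lab C T1 at 18: fill all 50 ; 45 left.
Lab T/T2 (14): +10 ; 35 left.
35 remain; put them into Lab Q T1 at 9.
Total = 30×40 + 29×40 + 28×15 + 22×15 + 18×50 + 14×10 + 9×35 = 4465.

4465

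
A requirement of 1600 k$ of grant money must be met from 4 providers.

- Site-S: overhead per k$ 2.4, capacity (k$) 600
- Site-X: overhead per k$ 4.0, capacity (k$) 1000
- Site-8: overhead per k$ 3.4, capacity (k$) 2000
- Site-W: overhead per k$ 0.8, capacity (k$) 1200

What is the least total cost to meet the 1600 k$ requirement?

1920

Use providers in increasing cost order.
Take 1200 from Site-W at 0.8 ; need 400 more.
Take 400 from Site-S at 2.4 to finish.
Site-8, Site-X: unused.
Cost = 1200×0.8 + 400×2.4 = 1920.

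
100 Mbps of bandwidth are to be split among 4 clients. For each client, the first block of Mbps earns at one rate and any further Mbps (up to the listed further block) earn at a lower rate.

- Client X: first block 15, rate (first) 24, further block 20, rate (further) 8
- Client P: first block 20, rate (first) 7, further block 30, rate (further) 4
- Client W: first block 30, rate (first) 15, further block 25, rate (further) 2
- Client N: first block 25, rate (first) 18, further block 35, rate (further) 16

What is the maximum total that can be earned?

Order all 8 blocks by rate: Client X/T1 24 > Client N/T1 18 > Client N/T2 16 > Client W/T1 15 > Client X/T2 8 > Client P/T1 7 > Client P/T2 4 > Client W/T2 2.
Client X T1 at 24: fill all 15 → 85 left.
Client N T1 at 18: fill all 25 → 60 left.
Client N/T2 (16): +35 → 25 left.
Client W T1 at 15: only 25 left, fill 25.
Total = 24×15 + 18×25 + 16×35 + 15×25 = 1745.

1745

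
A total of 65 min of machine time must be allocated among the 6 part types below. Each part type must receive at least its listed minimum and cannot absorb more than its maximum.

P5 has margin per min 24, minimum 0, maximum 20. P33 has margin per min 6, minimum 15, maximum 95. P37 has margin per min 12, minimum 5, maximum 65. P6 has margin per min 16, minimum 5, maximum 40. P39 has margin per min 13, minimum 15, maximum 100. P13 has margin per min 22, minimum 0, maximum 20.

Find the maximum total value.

Meeting every minimum uses 0+15+5+5+15+0 = 40 min, leaving 25.
Highest margin per min first: P5 24 > P13 22 > P6 16 > P39 13 > P37 12 > P33 6.
P5: +20 to 20 (cap) — 5 left.
P13 has room for 20 more but only 5 remain, so it gets 5.
Total = 24×20 + 6×15 + 12×5 + 16×5 + 13×15 + 22×5 = 1015.

1015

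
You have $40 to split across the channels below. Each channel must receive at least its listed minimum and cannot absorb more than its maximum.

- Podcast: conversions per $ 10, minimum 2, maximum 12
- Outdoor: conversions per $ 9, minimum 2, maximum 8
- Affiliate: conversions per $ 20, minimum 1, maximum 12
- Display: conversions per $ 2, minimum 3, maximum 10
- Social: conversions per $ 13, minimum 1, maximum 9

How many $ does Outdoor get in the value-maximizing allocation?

4

Meeting every minimum uses 2+2+1+3+1 = 9 $, leaving 31.
Highest conversions per $ first: Affiliate 20 > Social 13 > Podcast 10 > Outdoor 9 > Display 2.
Affiliate: +11 to 12 (cap) — 20 left.
Social takes 8 more to reach its cap of 9 — 12 left.
Podcast takes 10 more to reach its cap of 12 — 2 left.
Outdoor: +2 (room for 6) → 4. Pool exhausted.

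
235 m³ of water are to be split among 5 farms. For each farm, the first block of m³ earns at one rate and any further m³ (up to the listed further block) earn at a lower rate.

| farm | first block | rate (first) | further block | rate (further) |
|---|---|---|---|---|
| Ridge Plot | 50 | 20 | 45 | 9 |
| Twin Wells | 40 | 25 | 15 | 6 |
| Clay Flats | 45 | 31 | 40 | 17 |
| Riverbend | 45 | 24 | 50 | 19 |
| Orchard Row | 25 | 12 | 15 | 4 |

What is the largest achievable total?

Rank every tier by rate: Clay Flats/tier1 31 > Twin Wells/tier1 25 > Riverbend/tier1 24 > Ridge Plot/tier1 20 > Riverbend/tier2 19 > Clay Flats/tier2 17 > Orchard Row/tier1 12 > Ridge Plot/tier2 9 > Twin Wells/tier2 6 > Orchard Row/tier2 4.
Clay Flats tier1 at 31: fill all 45 — 190 left.
Twin Wells/tier1 (25): +40 — 150 left.
Riverbend tier1 at 24: fill all 45 — 105 left.
Ridge Plot/tier1 (20): +50 — 55 left.
Fill Riverbend tier2 block (50 at 19) — 5 left.
5 remain; put them into Clay Flats tier2 at 17.
Total = 31×45 + 25×40 + 24×45 + 20×50 + 19×50 + 17×5 = 5510.

5510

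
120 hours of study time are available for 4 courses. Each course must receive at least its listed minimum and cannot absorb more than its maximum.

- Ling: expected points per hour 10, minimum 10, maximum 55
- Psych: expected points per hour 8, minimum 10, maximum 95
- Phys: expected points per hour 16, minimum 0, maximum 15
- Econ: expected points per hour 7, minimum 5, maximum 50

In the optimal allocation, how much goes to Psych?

45

Meeting every minimum uses 10+10+0+5 = 25 hours, leaving 95.
Order the courses by expected points per hour: Phys 16 > Ling 10 > Psych 8 > Econ 7.
Phys: +15 to 15 (cap) — 80 left.
Give Ling 45 more to hit its cap of 55 — 35 left.
Psych has room for 85 more but only 35 remain, so it gets 45.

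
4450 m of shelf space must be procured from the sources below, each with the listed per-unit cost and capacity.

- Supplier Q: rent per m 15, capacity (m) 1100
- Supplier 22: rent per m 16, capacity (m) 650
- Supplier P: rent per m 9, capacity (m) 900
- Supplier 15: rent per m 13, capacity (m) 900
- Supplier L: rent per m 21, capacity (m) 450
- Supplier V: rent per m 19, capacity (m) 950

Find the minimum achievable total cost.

63800

Fill from the cheapest source first.
Supplier P at 9: take all 900 m ; 3550 still needed.
Supplier 15 at 13: take all 900 m ; 2650 still needed.
Take 1100 from Supplier Q at 15 ; need 1550 more.
Supplier 22 (16): use full 650 ; 900 m to go.
Supplier V at 19: take 900 of its 950 ; requirement met.
Supplier L: unused.
Cost = 900×9 + 900×13 + 1100×15 + 650×16 + 900×19 = 63800.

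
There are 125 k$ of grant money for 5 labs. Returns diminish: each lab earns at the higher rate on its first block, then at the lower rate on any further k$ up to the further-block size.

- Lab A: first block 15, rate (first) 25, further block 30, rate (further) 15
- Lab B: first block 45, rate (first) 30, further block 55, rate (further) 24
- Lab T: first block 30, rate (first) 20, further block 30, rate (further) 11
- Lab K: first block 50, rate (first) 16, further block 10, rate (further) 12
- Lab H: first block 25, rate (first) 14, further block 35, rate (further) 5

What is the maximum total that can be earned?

3245

Rank every tier by rate: Lab B/T1 30 > Lab A/T1 25 > Lab B/T2 24 > Lab T/T1 20 > Lab K/T1 16 > Lab A/T2 15 > Lab H/T1 14 > Lab K/T2 12 > Lab T/T2 11 > Lab H/T2 5.
Lab B T1 at 30: fill all 45 — 80 left.
Lab A T1 at 25: fill all 15 — 65 left.
Lab B/T2 (24): +55 — 10 left.
Lab T/T1: +10 of 30 at 20; pool empty.
Total = 30×45 + 25×15 + 24×55 + 20×10 = 3245.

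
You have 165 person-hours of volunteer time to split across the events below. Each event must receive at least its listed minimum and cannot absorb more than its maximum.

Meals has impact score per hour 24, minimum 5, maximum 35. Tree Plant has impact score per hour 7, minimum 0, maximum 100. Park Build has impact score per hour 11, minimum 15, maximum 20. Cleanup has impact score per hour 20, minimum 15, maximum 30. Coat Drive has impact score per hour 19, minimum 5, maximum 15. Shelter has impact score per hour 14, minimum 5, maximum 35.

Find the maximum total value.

Meeting every minimum uses 5+0+15+15+5+5 = 45 person-hours, leaving 120.
Order the events by impact score per hour: Meals 24 > Cleanup 20 > Coat Drive 19 > Shelter 14 > Park Build 11 > Tree Plant 7.
Give Meals 30 more to hit its cap of 35 — 90 left.
Cleanup: +15 to 30 (cap) — 75 left.
Coat Drive takes 10 more to reach its cap of 15 — 65 left.
Give Shelter 30 more to hit its cap of 35 — 35 left.
Give Park Build 5 more to hit its cap of 20 — 30 left.
Tree Plant: +30 (room for 100) → 30. Pool exhausted.
Total = 24×35 + 7×30 + 11×20 + 20×30 + 19×15 + 14×35 = 2645.

2645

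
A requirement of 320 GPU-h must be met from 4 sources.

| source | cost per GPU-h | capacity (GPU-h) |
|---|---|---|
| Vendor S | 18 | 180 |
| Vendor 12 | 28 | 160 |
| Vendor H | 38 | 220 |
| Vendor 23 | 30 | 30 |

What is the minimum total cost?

7160

Cheapest first:
Vendor S (18): use full 180 — 140 GPU-h to go.
Vendor 12 (28): take the remaining 140 — done.
Vendor 23, Vendor H: unused.
Cost = 180×18 + 140×28 = 7160.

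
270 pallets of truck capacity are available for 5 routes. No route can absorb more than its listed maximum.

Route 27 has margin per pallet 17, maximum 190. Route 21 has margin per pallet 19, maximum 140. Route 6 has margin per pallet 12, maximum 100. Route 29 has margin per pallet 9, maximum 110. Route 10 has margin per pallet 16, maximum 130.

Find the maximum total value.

Order the routes by margin per pallet: Route 21 19 > Route 27 17 > Route 10 16 > Route 6 12 > Route 29 9.
Route 21 takes 140 to reach its cap of 140 → 130 left.
Route 27: +130 (room for 190) → 130. Pool exhausted.
Total = 17×130 + 19×140 = 4870.

4870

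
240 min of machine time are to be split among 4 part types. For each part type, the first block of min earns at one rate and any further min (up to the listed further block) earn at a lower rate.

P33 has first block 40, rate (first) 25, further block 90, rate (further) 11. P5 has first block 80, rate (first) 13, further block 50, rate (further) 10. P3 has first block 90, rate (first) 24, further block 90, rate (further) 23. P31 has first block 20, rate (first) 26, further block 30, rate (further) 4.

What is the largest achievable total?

Treat each block as its own option and order by rate: P31/tier1 26 > P33/tier1 25 > P3/tier1 24 > P3/tier2 23 > P5/tier1 13 > P33/tier2 11 > P5/tier2 10 > P31/tier2 4.
Fill P31 tier1 block (20 at 26) — 220 left.
P33/tier1 (25): +40 — 180 left.
Fill P3 tier1 block (90 at 24) — 90 left.
Fill P3 tier2 block (90 at 23) — 0 left.
Total = 26×20 + 25×40 + 24×90 + 23×90 = 5750.

5750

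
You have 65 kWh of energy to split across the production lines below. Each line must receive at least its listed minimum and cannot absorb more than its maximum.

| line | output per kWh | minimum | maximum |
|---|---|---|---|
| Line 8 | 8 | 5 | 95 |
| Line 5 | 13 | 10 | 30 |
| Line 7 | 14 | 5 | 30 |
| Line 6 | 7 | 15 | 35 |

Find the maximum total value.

760

Meeting every minimum uses 5+10+5+15 = 35 kWh, leaving 30.
Order the production lines by output per kWh: Line 7 14 > Line 5 13 > Line 8 8 > Line 6 7.
Line 7: +25 to 30 (cap) → 5 left.
Line 5 has room for 20 more but only 5 remain, so it gets 15.
Total = 8×5 + 13×15 + 14×30 + 7×15 = 760.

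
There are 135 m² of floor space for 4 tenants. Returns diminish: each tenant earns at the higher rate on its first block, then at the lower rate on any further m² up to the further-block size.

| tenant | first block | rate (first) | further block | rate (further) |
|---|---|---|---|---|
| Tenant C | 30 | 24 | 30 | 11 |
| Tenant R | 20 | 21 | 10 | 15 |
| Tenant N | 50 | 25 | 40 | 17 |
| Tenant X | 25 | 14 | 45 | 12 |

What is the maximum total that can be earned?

2985

Treat each block as its own option and order by rate: Tenant N/tier1 25 > Tenant C/tier1 24 > Tenant R/tier1 21 > Tenant N/tier2 17 > Tenant R/tier2 15 > Tenant X/tier1 14 > Tenant X/tier2 12 > Tenant C/tier2 11.
Tenant N/tier1 (25): +50 → 85 left.
Tenant C tier1 at 24: fill all 30 → 55 left.
Tenant R tier1 at 21: fill all 20 → 35 left.
Tenant N tier2 at 17: only 35 left, fill 35.
Total = 25×50 + 24×30 + 21×20 + 17×35 = 2985.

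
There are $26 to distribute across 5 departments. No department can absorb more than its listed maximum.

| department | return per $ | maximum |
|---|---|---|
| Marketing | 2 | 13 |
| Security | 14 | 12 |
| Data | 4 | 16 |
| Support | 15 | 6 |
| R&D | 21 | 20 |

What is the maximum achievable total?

510

Order the departments by return per $: R&D 21 > Support 15 > Security 14 > Data 4 > Marketing 2.
R&D takes 20 to reach its cap of 20 ; 6 left.
Give Support 6 to hit its cap of 6 ; 0 left.
Total = 15×6 + 21×20 = 510.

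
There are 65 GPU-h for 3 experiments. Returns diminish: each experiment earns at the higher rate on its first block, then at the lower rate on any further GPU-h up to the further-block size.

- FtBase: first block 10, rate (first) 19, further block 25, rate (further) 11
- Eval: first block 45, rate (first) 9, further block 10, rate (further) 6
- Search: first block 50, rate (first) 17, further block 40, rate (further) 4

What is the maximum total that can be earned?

Order all 6 blocks by rate: FtBase/tier1 19 > Search/tier1 17 > FtBase/tier2 11 > Eval/tier1 9 > Eval/tier2 6 > Search/tier2 4.
FtBase tier1 at 19: fill all 10 ; 55 left.
Search tier1 at 17: fill all 50 ; 5 left.
FtBase/tier2: +5 of 25 at 11; pool empty.
Total = 19×10 + 17×50 + 11×5 = 1095.

1095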